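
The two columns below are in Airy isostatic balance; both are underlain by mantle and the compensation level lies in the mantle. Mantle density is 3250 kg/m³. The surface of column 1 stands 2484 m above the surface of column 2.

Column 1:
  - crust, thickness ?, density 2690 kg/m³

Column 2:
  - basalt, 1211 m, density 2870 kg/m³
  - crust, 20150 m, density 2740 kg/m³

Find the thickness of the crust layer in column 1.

Take the compensation level at the base of the deeper column (depth z_c below the surface of column 1) and equate Σ ρ_i t_i down to z_c; mantle fills any gap and the z_c terms cancel.
Column 1: x×2690 + (z_c − 0 − x)×3250
Column 2: 2484×0 + 1211×2870 + 20150×2740 + (z_c − 2484 − 21361)×3250
The z_c×3250 term appears on both sides and cancels. Collect the known terms of each column as K = Σ(ρt)_known − 3250 × (depth of known layers): K_1 = 0 − 3250×0 = 0; K_2 = 58686570 − 3250×(2484 + 21361) = −18809680.
Balance: K_1 − x×(3250 − 2690) = K_2, so x = (K_1 − K_2)/(3250 − 2690) = 18809700/560 = 33600 m.

33600 m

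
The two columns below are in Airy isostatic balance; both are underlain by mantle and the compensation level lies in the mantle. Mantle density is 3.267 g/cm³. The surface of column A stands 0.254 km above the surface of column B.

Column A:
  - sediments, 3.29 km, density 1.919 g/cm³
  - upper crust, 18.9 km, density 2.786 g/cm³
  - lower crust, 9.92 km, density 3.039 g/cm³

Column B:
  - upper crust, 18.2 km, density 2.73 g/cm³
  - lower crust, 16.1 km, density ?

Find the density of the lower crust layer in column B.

Take the compensation level at the base of the deeper column (depth z_c below the surface of column A) and equate Σ ρ_i t_i down to z_c; mantle fills any gap and the z_c terms cancel.
Column A: 3.29×1.919 + 18.9×2.786 + 9.92×3.039 + (z_c − 32.11)×3.267
Column B: 0.254×0 + 18.2×2.73 + 16.1×ρ + (z_c − 0.254 − 34.3)×3.267
The z_c×3.267 term appears on both sides and cancels. Collect the known terms of each column as K = Σ(ρt)_known − 3.267 × (depth of known layers): K_A = 89.11579 − 3.267×32.11 = −15.78758; K_B = 49.686 − 3.267×(0.254 + 34.3) = −63.201918.
Balance: K_A = K_B + 16.1×ρ, so ρ = (K_A − K_B)/16.1 = 47.4143/16.1 = 2.94 g/cm³.

2.94 g/cm³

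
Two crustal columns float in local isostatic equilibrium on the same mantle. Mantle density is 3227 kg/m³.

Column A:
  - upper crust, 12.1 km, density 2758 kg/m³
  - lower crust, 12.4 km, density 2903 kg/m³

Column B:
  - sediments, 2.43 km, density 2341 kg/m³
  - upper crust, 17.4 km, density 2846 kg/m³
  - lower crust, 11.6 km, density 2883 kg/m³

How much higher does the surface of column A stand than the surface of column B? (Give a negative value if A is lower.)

−0.955 km

For any compensation level in the mantle, the mantle terms cancel and isostasy reduces to e = (Σt_A − Σt_B) − (Σ(ρt)_A − Σ(ρt)_B) / ρ_m.
Σt_A = 24.5 km; Σt_B = 31.43 km; Σ(ρt)_A = 69369; Σ(ρt)_B = 88651.83 (in km·kg/m³).
e = (24.5 − 31.43) − (69369 − 88651.83) / 3227 = −0.955 km.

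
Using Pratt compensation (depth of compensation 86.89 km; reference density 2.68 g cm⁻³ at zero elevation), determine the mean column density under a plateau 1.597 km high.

2.63 g cm⁻³

Pratt balance: ρ_ref D = ρ (D + h).
ρ = ρ_ref D/(D + h) = 2.68 × 86.89 km/(86.89 km + 1.597 km) = 2.63 g cm⁻³.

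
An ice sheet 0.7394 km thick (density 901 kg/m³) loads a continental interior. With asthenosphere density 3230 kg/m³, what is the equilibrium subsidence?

Balancing pressure at the compensation depth: the ice load ρ_ice t is balanced by mantle displaced below, ρ_m s.
s = t ρ_ice / ρ_m = 0.7394 km × 901/3230 = 0.206 km.

0.206 km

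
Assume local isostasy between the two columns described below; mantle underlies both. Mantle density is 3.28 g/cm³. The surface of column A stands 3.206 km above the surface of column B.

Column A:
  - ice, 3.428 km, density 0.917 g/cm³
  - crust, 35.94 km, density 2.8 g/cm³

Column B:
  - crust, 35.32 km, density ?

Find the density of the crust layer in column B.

2.86 g/cm³

Take the compensation level at the base of the deeper column (depth z_c below the surface of column A) and equate Σ ρ_i t_i down to z_c; mantle fills any gap and the z_c terms cancel.
Column A: 3.428×0.917 + 35.94×2.8 + (z_c − 39.368)×3.28
Column B: 3.206×0 + 35.32×ρ + (z_c − 3.206 − 35.32)×3.28
The z_c×3.28 term appears on both sides and cancels. Collect the known terms of each column as K = Σ(ρt)_known − 3.28 × (depth of known layers): K_A = 103.775476 − 3.28×39.368 = −25.351564; K_B = 0 − 3.28×(3.206 + 35.32) = −126.36528.
Balance: K_A = K_B + 35.32×ρ, so ρ = (K_A − K_B)/35.32 = 101.014/35.32 = 2.86 g/cm³.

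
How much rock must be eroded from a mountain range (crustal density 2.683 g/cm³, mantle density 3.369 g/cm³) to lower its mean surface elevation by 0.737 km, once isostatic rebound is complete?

Net drop Δ = e − u = e − e ρ_c/ρ_m = e (ρ_m − ρ_c)/ρ_m.
e = Δ ρ_m/(ρ_m − ρ_c) = 0.737 km × 3.369/0.686 = 3.62 km.

3.62 km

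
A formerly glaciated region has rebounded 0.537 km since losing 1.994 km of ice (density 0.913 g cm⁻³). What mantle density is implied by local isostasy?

3.39 g cm⁻³

ρ_m = ρ_ice t / u = 0.913 × 1.994 km/0.537 km = 3.39 g cm⁻³.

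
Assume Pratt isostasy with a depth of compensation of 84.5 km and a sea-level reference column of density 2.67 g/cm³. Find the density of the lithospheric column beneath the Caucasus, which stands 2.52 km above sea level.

Pratt balance: ρ_ref D = ρ (D + h).
ρ = ρ_ref D/(D + h) = 2.67 × 84.5 km/(84.5 km + 2.52 km) = 2.59 g/cm³.

2.59 g/cm³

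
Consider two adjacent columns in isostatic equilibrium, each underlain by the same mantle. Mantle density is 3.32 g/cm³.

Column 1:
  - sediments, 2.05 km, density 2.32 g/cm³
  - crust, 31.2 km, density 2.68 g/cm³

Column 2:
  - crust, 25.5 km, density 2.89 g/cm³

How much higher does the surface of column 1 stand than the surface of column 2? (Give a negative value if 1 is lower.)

For any compensation level in the mantle, the mantle terms cancel and isostasy reduces to e = (Σt_1 − Σt_2) − (Σ(ρt)_1 − Σ(ρt)_2) / ρ_m.
Σt_1 = 33.25 km; Σt_2 = 25.5 km; Σ(ρt)_1 = 88.372; Σ(ρt)_2 = 73.695 (in km·g/cm³).
e = (33.25 − 25.5) − (88.372 − 73.695) / 3.32 = 3.33 km.

3.33 km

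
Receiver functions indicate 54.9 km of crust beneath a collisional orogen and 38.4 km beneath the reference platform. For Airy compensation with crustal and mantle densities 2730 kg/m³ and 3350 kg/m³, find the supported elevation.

Excess crust Δ = 54.9 km − 38.4 km = 16.5 km, split between elevation h and root r with h + r = Δ.
Airy balance ρ_c h = (ρ_m − ρ_c) r gives r = h ρ_c/(ρ_m − ρ_c), so h (1 + ρ_c/(ρ_m − ρ_c)) = Δ, i.e. h = Δ (ρ_m − ρ_c)/ρ_m.
h = 16.5 km × 620/3350 = 3.05 km.

3.05 km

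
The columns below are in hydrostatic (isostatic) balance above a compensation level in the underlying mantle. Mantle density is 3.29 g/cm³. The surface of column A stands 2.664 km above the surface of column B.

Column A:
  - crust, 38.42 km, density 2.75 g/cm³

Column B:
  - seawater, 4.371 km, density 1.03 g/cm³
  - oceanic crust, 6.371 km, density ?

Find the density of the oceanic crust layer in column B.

Take the compensation level at the base of the deeper column (depth z_c below the surface of column A) and equate Σ ρ_i t_i down to z_c; mantle fills any gap and the z_c terms cancel.
Column A: 38.42×2.75 + (z_c − 38.42)×3.29
Column B: 2.664×0 + 4.371×1.03 + 6.371×ρ + (z_c − 2.664 − 10.742)×3.29
The z_c×3.29 term appears on both sides and cancels. Collect the known terms of each column as K = Σ(ρt)_known − 3.29 × (depth of known layers): K_A = 105.655 − 3.29×38.42 = −20.7468; K_B = 4.50213 − 3.29×(2.664 + 10.742) = −39.60361.
Balance: K_A = K_B + 6.371×ρ, so ρ = (K_A − K_B)/6.371 = 18.8568/6.371 = 2.96 g/cm³.

2.96 g/cm³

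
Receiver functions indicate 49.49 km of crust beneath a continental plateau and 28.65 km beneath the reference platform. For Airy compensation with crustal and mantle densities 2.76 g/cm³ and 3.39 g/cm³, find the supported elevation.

3.87 km

Excess crust Δ = 49.49 km − 28.65 km = 20.84 km, split between elevation h and root r with h + r = Δ.
Airy balance ρ_c h = (ρ_m − ρ_c) r gives r = h ρ_c/(ρ_m − ρ_c), so h (1 + ρ_c/(ρ_m − ρ_c)) = Δ, i.e. h = Δ (ρ_m − ρ_c)/ρ_m.
h = 20.84 km × 0.63/3.39 = 3.87 km.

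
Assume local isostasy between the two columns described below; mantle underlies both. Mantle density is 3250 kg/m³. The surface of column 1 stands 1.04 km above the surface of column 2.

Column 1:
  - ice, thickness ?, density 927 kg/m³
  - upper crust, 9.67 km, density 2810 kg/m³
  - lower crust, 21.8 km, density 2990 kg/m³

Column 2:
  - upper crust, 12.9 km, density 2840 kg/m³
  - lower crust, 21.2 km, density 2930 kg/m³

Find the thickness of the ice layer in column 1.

Take the compensation level at the base of the deeper column (depth z_c below the surface of column 1) and equate Σ ρ_i t_i down to z_c; mantle fills any gap and the z_c terms cancel.
Column 1: x×927 + 9.67×2810 + 21.8×2990 + (z_c − 31.47 − x)×3250
Column 2: 1.04×0 + 12.9×2840 + 21.2×2930 + (z_c − 1.04 − 34.1)×3250
The z_c×3250 term appears on both sides and cancels. Collect the known terms of each column as K = Σ(ρt)_known − 3250 × (depth of known layers): K_1 = 92354.7 − 3250×31.47 = −9922.8; K_2 = 98752 − 3250×(1.04 + 34.1) = −15453.
Balance: K_1 − x×(3250 − 927) = K_2, so x = (K_1 − K_2)/(3250 − 927) = 5530.2/2323 = 2.38 km.

2.38 km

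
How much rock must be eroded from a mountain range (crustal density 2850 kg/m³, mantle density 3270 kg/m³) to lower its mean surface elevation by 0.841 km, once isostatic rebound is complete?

Net drop Δ = e − u = e − e ρ_c/ρ_m = e (ρ_m − ρ_c)/ρ_m.
e = Δ ρ_m/(ρ_m − ρ_c) = 0.841 km × 3270/420 = 6.55 km.

6.55 km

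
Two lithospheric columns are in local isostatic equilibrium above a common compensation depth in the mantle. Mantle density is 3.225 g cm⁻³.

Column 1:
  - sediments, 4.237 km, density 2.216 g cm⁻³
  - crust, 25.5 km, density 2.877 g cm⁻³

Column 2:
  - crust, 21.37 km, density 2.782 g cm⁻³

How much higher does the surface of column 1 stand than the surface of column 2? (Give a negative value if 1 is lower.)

For any compensation level in the mantle, the mantle terms cancel and isostasy reduces to e = (Σt_1 − Σt_2) − (Σ(ρt)_1 − Σ(ρt)_2) / ρ_m.
Σt_1 = 29.737 km; Σt_2 = 21.37 km; Σ(ρt)_1 = 82.752692; Σ(ρt)_2 = 59.45134 (in km·g cm⁻³).
e = (29.737 − 21.37) − (82.752692 − 59.45134) / 3.225 = 1.14 km.

1.14 km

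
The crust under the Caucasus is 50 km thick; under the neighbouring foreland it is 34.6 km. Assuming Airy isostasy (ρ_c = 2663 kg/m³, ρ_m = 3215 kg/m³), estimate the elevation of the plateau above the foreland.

2.64 km

Excess crust Δ = 50 km − 34.6 km = 15.4 km, split between elevation h and root r with h + r = Δ.
Airy balance ρ_c h = (ρ_m − ρ_c) r gives r = h ρ_c/(ρ_m − ρ_c), so h (1 + ρ_c/(ρ_m − ρ_c)) = Δ, i.e. h = Δ (ρ_m − ρ_c)/ρ_m.
h = 15.4 km × 552/3215 = 2.64 km.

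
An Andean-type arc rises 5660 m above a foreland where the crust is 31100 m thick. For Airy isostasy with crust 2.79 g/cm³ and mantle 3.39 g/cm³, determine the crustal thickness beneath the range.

63100 m

Root depth r = h ρ_c / (ρ_m − ρ_c) = 5660 m × 2.79 / 0.6 = 26320 m.
Total thickness = T + h + r = 31100 m + 5660 m + 26320 m = 63100 m.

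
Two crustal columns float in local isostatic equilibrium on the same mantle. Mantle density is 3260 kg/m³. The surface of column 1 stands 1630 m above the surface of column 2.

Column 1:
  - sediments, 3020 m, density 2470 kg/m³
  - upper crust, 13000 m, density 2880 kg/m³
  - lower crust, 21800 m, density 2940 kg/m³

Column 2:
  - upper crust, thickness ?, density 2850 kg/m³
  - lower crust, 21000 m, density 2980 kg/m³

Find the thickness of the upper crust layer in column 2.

7580 m

Take the compensation level at the base of the deeper column (depth z_c below the surface of column 1) and equate Σ ρ_i t_i down to z_c; mantle fills any gap and the z_c terms cancel.
Column 1: 3020×2470 + 13000×2880 + 21800×2940 + (z_c − 37820)×3260
Column 2: 1630×0 + x×2850 + 21000×2980 + (z_c − 1630 − 21000 − x)×3260
The z_c×3260 term appears on both sides and cancels. Collect the known terms of each column as K = Σ(ρt)_known − 3260 × (depth of known layers): K_1 = 108991400 − 3260×37820 = −14301800; K_2 = 62580000 − 3260×(1630 + 21000) = −11193800.
Balance: K_1 = K_2 − x×(3260 − 2850), so x = (K_2 − K_1)/(3260 − 2850) = 3108000/410 = 7580 m.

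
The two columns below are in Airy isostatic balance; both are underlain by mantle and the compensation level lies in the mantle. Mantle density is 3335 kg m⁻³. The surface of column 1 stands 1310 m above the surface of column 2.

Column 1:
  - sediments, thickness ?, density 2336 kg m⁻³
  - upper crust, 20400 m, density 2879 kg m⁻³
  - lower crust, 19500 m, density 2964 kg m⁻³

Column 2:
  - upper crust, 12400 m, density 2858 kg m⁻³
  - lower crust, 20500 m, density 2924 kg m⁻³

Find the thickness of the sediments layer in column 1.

2170 m

Take the compensation level at the base of the deeper column (depth z_c below the surface of column 1) and equate Σ ρ_i t_i down to z_c; mantle fills any gap and the z_c terms cancel.
Column 1: x×2336 + 20400×2879 + 19500×2964 + (z_c − 39900 − x)×3335
Column 2: 1310×0 + 12400×2858 + 20500×2924 + (z_c − 1310 − 32900)×3335
The z_c×3335 term appears on both sides and cancels. Collect the known terms of each column as K = Σ(ρt)_known − 3335 × (depth of known layers): K_1 = 116529600 − 3335×39900 = −16536900; K_2 = 95381200 − 3335×(1310 + 32900) = −18709150.
Balance: K_1 − x×(3335 − 2336) = K_2, so x = (K_1 − K_2)/(3335 − 2336) = 2172250/999 = 2170 m.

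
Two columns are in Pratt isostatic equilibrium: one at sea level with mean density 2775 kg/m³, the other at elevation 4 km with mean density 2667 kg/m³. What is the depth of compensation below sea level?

98.8 km

ρ_ref D = ρ (D + h) → D (ρ_ref − ρ) = ρ h.
D = ρ h/(ρ_ref − ρ) = 2667 × 4 km/(2775 − 2667) = 98.8 km.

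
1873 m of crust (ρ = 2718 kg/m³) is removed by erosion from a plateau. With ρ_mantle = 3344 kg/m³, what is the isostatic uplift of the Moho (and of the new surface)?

1520 m

Unloading: uplift u = e ρ_c/ρ_m = 1873 m × 2718/3344 = 1520 m.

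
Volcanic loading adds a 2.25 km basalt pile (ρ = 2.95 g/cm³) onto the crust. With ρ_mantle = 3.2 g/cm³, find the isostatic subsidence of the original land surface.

Subaerial loading: s = t ρ_load / ρ_m.
s = 2.25 km × 2.95/3.2 = 2.07 km.

2.07 km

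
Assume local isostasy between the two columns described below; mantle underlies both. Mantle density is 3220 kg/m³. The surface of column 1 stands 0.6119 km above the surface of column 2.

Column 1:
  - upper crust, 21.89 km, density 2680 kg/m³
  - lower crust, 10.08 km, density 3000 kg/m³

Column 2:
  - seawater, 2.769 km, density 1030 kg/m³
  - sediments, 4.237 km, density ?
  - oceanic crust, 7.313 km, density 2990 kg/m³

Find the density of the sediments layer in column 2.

Take the compensation level at the base of the deeper column (depth z_c below the surface of column 1) and equate Σ ρ_i t_i down to z_c; mantle fills any gap and the z_c terms cancel.
Column 1: 21.89×2680 + 10.08×3000 + (z_c − 31.97)×3220
Column 2: 0.6119×0 + 2.769×1030 + 4.237×ρ + 7.313×2990 + (z_c − 0.6119 − 14.319)×3220
The z_c×3220 term appears on both sides and cancels. Collect the known terms of each column as K = Σ(ρt)_known − 3220 × (depth of known layers): K_1 = 88905.2 − 3220×31.97 = −14038.2; K_2 = 24717.94 − 3220×(0.6119 + 14.319) = −23359.558.
Balance: K_1 = K_2 + 4.237×ρ, so ρ = (K_1 − K_2)/4.237 = 9321.36/4.237 = 2200 kg/m³.

2200 kg/m³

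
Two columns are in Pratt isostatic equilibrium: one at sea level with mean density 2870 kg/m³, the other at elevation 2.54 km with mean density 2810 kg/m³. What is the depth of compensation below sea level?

ρ_ref D = ρ (D + h) → D (ρ_ref − ρ) = ρ h.
D = ρ h/(ρ_ref − ρ) = 2810 × 2.54 km/(2870 − 2810) = 119 km.

119 km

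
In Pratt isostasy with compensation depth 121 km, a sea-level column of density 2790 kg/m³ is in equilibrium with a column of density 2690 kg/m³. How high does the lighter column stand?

ρ_ref D = ρ (D + h) → h = D (ρ_ref − ρ)/ρ.
h = 121 km × (2790 − 2690)/2690 = 4.5 km.

4.5 km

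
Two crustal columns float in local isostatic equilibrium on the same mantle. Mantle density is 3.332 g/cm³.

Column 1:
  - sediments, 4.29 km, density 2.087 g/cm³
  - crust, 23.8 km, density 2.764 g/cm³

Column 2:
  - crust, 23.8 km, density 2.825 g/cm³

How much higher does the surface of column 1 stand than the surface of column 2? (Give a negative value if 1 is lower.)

For any compensation level in the mantle, the mantle terms cancel and isostasy reduces to e = (Σt_1 − Σt_2) − (Σ(ρt)_1 − Σ(ρt)_2) / ρ_m.
Σt_1 = 28.09 km; Σt_2 = 23.8 km; Σ(ρt)_1 = 74.73643; Σ(ρt)_2 = 67.235 (in km·g/cm³).
e = (28.09 − 23.8) − (74.73643 − 67.235) / 3.332 = 2.04 km.

2.04 km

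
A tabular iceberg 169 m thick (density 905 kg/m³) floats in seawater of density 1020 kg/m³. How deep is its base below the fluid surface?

150 m

Draft d = t ρ_obj/ρ_fluid = 169 m × 905/1020 = 150 m.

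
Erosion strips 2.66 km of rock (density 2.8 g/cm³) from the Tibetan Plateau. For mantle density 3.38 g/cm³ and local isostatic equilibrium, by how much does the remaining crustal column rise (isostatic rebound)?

Unloading: uplift u = e ρ_c/ρ_m = 2.66 km × 2.8/3.38 = 2.2 km.

2.2 km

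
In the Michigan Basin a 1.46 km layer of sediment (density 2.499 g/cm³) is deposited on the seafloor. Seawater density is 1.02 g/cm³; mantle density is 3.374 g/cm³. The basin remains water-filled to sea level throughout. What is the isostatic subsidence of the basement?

Submarine loading: the sediment displaces seawater, and the subsidence is in turn flooded, so s (ρ_m − ρ_w) = t (ρ_sed − ρ_w).
s = 1.46 km × (2.499 − 1.02) / (3.374 − 1.02) = 0.917 km.

0.917 km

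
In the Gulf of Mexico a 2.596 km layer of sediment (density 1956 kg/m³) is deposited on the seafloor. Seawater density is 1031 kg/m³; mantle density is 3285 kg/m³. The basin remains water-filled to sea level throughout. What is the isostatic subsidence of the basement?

1.07 km

Submarine loading: the sediment displaces seawater, and the subsidence is in turn flooded, so s (ρ_m − ρ_w) = t (ρ_sed − ρ_w).
s = 2.596 km × (1956 − 1031) / (3285 − 1031) = 1.07 km.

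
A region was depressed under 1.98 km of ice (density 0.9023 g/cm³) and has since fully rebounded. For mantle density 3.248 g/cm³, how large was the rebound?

Removing the load lets mantle flow back in; uplift u satisfies ρ_ice t = ρ_m u.
u = t ρ_ice/ρ_m = 1.98 km × 0.9023/3.248 = 0.55 km.

0.55 km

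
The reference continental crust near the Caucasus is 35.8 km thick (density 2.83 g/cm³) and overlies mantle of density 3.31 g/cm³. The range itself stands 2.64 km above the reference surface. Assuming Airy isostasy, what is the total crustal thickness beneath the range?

54 km

Root depth r = h ρ_c / (ρ_m − ρ_c) = 2.64 km × 2.83 / 0.48 = 15.56 km.
Total thickness = T + h + r = 35.8 km + 2.64 km + 15.56 km = 54 km.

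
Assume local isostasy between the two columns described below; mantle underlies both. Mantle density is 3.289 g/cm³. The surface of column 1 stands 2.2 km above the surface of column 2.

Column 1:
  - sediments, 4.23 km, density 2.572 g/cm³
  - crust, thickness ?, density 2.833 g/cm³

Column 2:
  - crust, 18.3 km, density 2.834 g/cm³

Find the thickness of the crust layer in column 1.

Take the compensation level at the base of the deeper column (depth z_c below the surface of column 1) and equate Σ ρ_i t_i down to z_c; mantle fills any gap and the z_c terms cancel.
Column 1: 4.23×2.572 + x×2.833 + (z_c − 4.23 − x)×3.289
Column 2: 2.2×0 + 18.3×2.834 + (z_c − 2.2 − 18.3)×3.289
The z_c×3.289 term appears on both sides and cancels. Collect the known terms of each column as K = Σ(ρt)_known − 3.289 × (depth of known layers): K_1 = 10.87956 − 3.289×4.23 = −3.03291; K_2 = 51.8622 − 3.289×(2.2 + 18.3) = −15.5623.
Balance: K_1 − x×(3.289 − 2.833) = K_2, so x = (K_1 − K_2)/(3.289 − 2.833) = 12.5294/0.456 = 27.5 km.

27.5 km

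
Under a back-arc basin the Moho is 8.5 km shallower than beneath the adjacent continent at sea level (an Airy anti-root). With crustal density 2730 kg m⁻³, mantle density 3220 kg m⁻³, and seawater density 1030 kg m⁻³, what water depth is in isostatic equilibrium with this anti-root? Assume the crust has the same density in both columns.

2.45 km

Replacing a thickness d of crust by seawater at the top must be balanced by replacing crust with mantle at the base: d (ρ_c − ρ_w) = a (ρ_m − ρ_c).
d = a (ρ_m − ρ_c)/(ρ_c − ρ_w) = 8.5 km × 490/1700 = 2.45 km.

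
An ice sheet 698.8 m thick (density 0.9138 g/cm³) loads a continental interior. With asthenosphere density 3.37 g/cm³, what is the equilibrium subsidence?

Isostatic balance requires: the ice load ρ_ice t is balanced by mantle displaced below, ρ_m s.
s = t ρ_ice / ρ_m = 698.8 m × 0.9138/3.37 = 189 m.

189 m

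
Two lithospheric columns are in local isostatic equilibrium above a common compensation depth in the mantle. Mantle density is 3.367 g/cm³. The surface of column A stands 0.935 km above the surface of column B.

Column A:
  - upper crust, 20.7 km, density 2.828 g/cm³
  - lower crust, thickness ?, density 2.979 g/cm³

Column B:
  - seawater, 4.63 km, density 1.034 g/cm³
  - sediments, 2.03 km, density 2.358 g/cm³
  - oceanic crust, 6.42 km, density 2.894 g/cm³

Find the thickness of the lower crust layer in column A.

20.3 km

Take the compensation level at the base of the deeper column (depth z_c below the surface of column A) and equate Σ ρ_i t_i down to z_c; mantle fills any gap and the z_c terms cancel.
Column A: 20.7×2.828 + x×2.979 + (z_c − 20.7 − x)×3.367
Column B: 0.935×0 + 4.63×1.034 + 2.03×2.358 + 6.42×2.894 + (z_c − 0.935 − 13.08)×3.367
The z_c×3.367 term appears on both sides and cancels. Collect the known terms of each column as K = Σ(ρt)_known − 3.367 × (depth of known layers): K_A = 58.5396 − 3.367×20.7 = −11.1573; K_B = 28.15364 − 3.367×(0.935 + 13.08) = −19.034865.
Balance: K_A − x×(3.367 − 2.979) = K_B, so x = (K_A − K_B)/(3.367 − 2.979) = 7.87756/0.388 = 20.3 km.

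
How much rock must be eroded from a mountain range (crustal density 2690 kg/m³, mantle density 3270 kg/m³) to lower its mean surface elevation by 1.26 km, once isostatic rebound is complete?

Net drop Δ = e − u = e − e ρ_c/ρ_m = e (ρ_m − ρ_c)/ρ_m.
e = Δ ρ_m/(ρ_m − ρ_c) = 1.26 km × 3270/580 = 7.1 km.

7.1 km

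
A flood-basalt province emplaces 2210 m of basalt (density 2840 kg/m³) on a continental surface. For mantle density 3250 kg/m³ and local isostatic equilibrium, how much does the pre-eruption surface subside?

Subaerial loading: s = t ρ_load / ρ_m.
s = 2210 m × 2840/3250 = 1930 m.

1930 m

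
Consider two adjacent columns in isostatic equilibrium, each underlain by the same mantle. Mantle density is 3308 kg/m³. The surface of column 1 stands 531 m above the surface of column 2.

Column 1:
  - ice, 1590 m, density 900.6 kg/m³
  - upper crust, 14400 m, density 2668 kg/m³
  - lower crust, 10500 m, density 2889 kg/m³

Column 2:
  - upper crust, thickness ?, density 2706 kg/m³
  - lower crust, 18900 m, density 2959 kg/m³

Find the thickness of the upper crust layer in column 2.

Take the compensation level at the base of the deeper column (depth z_c below the surface of column 1) and equate Σ ρ_i t_i down to z_c; mantle fills any gap and the z_c terms cancel.
Column 1: 1590×900.6 + 14400×2668 + 10500×2889 + (z_c − 26490)×3308
Column 2: 531×0 + x×2706 + 18900×2959 + (z_c − 531 − 18900 − x)×3308
The z_c×3308 term appears on both sides and cancels. Collect the known terms of each column as K = Σ(ρt)_known − 3308 × (depth of known layers): K_1 = 70185654 − 3308×26490 = −17443266; K_2 = 55925100 − 3308×(531 + 18900) = −8352648.
Balance: K_1 = K_2 − x×(3308 − 2706), so x = (K_2 − K_1)/(3308 − 2706) = 9090620/602 = 15100 m.

15100 m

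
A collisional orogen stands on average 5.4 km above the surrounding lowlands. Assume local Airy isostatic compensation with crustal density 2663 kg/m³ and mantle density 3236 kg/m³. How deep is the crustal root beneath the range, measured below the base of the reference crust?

25.1 km

Equating mass per unit area of the two columns: the weight of the topography is balanced by the buoyancy of the root, ρ_c h = (ρ_m − ρ_c) r.
r = h · ρ_c / (ρ_m − ρ_c) = 5.4 km × 2663 / (3236 − 2663) = 25.1 km.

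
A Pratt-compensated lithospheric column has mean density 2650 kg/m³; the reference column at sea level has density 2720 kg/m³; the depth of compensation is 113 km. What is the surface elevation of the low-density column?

ρ_ref D = ρ (D + h) → h = D (ρ_ref − ρ)/ρ.
h = 113 km × (2720 − 2650)/2650 = 2.98 km.

2.98 km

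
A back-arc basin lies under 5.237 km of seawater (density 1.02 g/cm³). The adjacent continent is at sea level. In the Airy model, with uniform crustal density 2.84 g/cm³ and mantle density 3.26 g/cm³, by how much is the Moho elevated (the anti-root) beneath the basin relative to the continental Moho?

Equating mass per unit area of the two columns: replacing crust with seawater at the top is compensated by replacing crust with mantle at the base: d (ρ_c − ρ_w) = a (ρ_m − ρ_c).
a = d (ρ_c − ρ_w)/(ρ_m − ρ_c) = 5.237 km × 1.82/0.42 = 22.7 km.

22.7 km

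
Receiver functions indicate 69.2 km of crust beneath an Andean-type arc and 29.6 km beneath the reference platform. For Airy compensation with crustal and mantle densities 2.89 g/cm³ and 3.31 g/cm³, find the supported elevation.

5.02 km

Excess crust Δ = 69.2 km − 29.6 km = 39.6 km, split between elevation h and root r with h + r = Δ.
Airy balance ρ_c h = (ρ_m − ρ_c) r gives r = h ρ_c/(ρ_m − ρ_c), so h (1 + ρ_c/(ρ_m − ρ_c)) = Δ, i.e. h = Δ (ρ_m − ρ_c)/ρ_m.
h = 39.6 km × 0.42/3.31 = 5.02 km.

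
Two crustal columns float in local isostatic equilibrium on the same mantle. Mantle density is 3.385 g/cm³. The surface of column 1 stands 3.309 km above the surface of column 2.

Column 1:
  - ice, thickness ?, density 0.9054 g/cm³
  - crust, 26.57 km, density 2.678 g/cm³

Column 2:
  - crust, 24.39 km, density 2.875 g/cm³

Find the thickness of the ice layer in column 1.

1.96 km

Take the compensation level at the base of the deeper column (depth z_c below the surface of column 1) and equate Σ ρ_i t_i down to z_c; mantle fills any gap and the z_c terms cancel.
Column 1: x×0.9054 + 26.57×2.678 + (z_c − 26.57 − x)×3.385
Column 2: 3.309×0 + 24.39×2.875 + (z_c − 3.309 − 24.39)×3.385
The z_c×3.385 term appears on both sides and cancels. Collect the known terms of each column as K = Σ(ρt)_known − 3.385 × (depth of known layers): K_1 = 71.15446 − 3.385×26.57 = −18.78499; K_2 = 70.12125 − 3.385×(3.309 + 24.39) = −23.639865.
Balance: K_1 − x×(3.385 − 0.9054) = K_2, so x = (K_1 − K_2)/(3.385 − 0.9054) = 4.85487/2.4796 = 1.96 km.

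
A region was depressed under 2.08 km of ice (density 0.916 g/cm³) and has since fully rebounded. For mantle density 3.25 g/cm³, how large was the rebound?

Removing the load lets mantle flow back in; uplift u satisfies ρ_ice t = ρ_m u.
u = t ρ_ice/ρ_m = 2.08 km × 0.916/3.25 = 0.586 km.

0.586 km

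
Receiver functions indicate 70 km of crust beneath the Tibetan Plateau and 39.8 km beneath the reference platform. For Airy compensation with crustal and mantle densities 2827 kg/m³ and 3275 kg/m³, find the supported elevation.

Excess crust Δ = 70 km − 39.8 km = 30.2 km, split between elevation h and root r with h + r = Δ.
Airy balance ρ_c h = (ρ_m − ρ_c) r gives r = h ρ_c/(ρ_m − ρ_c), so h (1 + ρ_c/(ρ_m − ρ_c)) = Δ, i.e. h = Δ (ρ_m − ρ_c)/ρ_m.
h = 30.2 km × 448/3275 = 4.13 km.

4.13 km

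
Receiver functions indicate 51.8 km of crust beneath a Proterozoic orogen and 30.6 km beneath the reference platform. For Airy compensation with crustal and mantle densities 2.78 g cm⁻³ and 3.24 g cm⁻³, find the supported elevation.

Excess crust Δ = 51.8 km − 30.6 km = 21.2 km, split between elevation h and root r with h + r = Δ.
Airy balance ρ_c h = (ρ_m − ρ_c) r gives r = h ρ_c/(ρ_m − ρ_c), so h (1 + ρ_c/(ρ_m − ρ_c)) = Δ, i.e. h = Δ (ρ_m − ρ_c)/ρ_m.
h = 21.2 km × 0.46/3.24 = 3.01 km.

3.01 km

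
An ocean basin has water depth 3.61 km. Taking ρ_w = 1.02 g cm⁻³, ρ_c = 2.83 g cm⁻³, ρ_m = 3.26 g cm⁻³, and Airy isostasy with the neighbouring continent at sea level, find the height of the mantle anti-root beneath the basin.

15.2 km

Equating mass per unit area of the two columns: replacing crust with seawater at the top is compensated by replacing crust with mantle at the base: d (ρ_c − ρ_w) = a (ρ_m − ρ_c).
a = d (ρ_c − ρ_w)/(ρ_m − ρ_c) = 3.61 km × 1.81/0.43 = 15.2 km.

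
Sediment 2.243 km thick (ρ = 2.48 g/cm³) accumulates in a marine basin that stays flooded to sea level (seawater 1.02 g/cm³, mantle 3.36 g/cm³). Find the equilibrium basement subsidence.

Submarine loading: the sediment displaces seawater, and the subsidence is in turn flooded, so s (ρ_m − ρ_w) = t (ρ_sed − ρ_w).
s = 2.243 km × (2.48 − 1.02) / (3.36 − 1.02) = 1.4 km.

1.4 km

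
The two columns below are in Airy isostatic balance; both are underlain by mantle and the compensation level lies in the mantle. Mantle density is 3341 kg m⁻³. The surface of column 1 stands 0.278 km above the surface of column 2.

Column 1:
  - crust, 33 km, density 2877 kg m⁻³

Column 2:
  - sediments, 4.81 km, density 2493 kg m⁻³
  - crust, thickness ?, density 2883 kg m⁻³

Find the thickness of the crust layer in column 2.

Take the compensation level at the base of the deeper column (depth z_c below the surface of column 1) and equate Σ ρ_i t_i down to z_c; mantle fills any gap and the z_c terms cancel.
Column 1: 33×2877 + (z_c − 33)×3341
Column 2: 0.278×0 + 4.81×2493 + x×2883 + (z_c − 0.278 − 4.81 − x)×3341
The z_c×3341 term appears on both sides and cancels. Collect the known terms of each column as K = Σ(ρt)_known − 3341 × (depth of known layers): K_1 = 94941 − 3341×33 = −15312; K_2 = 11991.33 − 3341×(0.278 + 4.81) = −5007.678.
Balance: K_1 = K_2 − x×(3341 − 2883), so x = (K_2 − K_1)/(3341 − 2883) = 10304.3/458 = 22.5 km.

22.5 km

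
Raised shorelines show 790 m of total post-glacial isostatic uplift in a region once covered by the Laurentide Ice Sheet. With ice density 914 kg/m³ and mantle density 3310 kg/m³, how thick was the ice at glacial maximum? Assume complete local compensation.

2860 m

u = t ρ_ice/ρ_m → t = u ρ_m/ρ_ice = 790 m × 3310/914 = 2860 m.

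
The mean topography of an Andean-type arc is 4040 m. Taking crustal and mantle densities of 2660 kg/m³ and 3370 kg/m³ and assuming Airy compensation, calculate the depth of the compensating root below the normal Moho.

For local isostatic compensation: the weight of the topography is balanced by the buoyancy of the root, ρ_c h = (ρ_m − ρ_c) r.
r = h · ρ_c / (ρ_m − ρ_c) = 4040 m × 2660 / (3370 − 2660) = 15100 m.

15100 m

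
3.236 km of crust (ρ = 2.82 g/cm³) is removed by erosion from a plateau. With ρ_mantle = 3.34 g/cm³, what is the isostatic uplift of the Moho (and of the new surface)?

2.73 km

Unloading: uplift u = e ρ_c/ρ_m = 3.236 km × 2.82/3.34 = 2.73 km.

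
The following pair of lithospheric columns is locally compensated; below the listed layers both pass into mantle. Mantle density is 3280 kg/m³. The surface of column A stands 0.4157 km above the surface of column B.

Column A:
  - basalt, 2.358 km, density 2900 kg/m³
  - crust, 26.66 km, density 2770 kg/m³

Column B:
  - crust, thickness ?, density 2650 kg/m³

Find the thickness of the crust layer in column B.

20.8 km

Take the compensation level at the base of the deeper column (depth z_c below the surface of column A) and equate Σ ρ_i t_i down to z_c; mantle fills any gap and the z_c terms cancel.
Column A: 2.358×2900 + 26.66×2770 + (z_c − 29.018)×3280
Column B: 0.4157×0 + x×2650 + (z_c − 0.4157 − 0 − x)×3280
The z_c×3280 term appears on both sides and cancels. Collect the known terms of each column as K = Σ(ρt)_known − 3280 × (depth of known layers): K_A = 80686.4 − 3280×29.018 = −14492.64; K_B = 0 − 3280×(0.4157 + 0) = −1363.496.
Balance: K_A = K_B − x×(3280 − 2650), so x = (K_B − K_A)/(3280 − 2650) = 13129.1/630 = 20.8 km.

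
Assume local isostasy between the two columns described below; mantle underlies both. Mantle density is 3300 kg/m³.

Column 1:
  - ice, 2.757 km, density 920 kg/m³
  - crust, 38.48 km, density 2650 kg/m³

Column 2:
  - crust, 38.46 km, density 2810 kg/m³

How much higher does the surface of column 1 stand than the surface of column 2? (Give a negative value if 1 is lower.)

3.86 km

For any compensation level in the mantle, the mantle terms cancel and isostasy reduces to e = (Σt_1 − Σt_2) − (Σ(ρt)_1 − Σ(ρt)_2) / ρ_m.
Σt_1 = 41.237 km; Σt_2 = 38.46 km; Σ(ρt)_1 = 104508.44; Σ(ρt)_2 = 108072.6 (in km·kg/m³).
e = (41.237 − 38.46) − (104508.44 − 108072.6) / 3300 = 3.86 km.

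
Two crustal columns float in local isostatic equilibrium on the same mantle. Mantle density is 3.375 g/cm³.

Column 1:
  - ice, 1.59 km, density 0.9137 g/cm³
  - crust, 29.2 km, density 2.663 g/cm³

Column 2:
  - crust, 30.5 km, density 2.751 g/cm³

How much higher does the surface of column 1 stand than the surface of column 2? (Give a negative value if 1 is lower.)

1.68 km

For any compensation level in the mantle, the mantle terms cancel and isostasy reduces to e = (Σt_1 − Σt_2) − (Σ(ρt)_1 − Σ(ρt)_2) / ρ_m.
Σt_1 = 30.79 km; Σt_2 = 30.5 km; Σ(ρt)_1 = 79.212383; Σ(ρt)_2 = 83.9055 (in km·g/cm³).
e = (30.79 − 30.5) − (79.212383 − 83.9055) / 3.375 = 1.68 km.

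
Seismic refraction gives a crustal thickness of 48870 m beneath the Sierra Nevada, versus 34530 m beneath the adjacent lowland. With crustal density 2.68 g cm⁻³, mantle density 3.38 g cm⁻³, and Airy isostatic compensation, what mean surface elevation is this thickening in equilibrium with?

2970 m

Excess crust Δ = 48870 m − 34530 m = 14340 m, split between elevation h and root r with h + r = Δ.
Airy balance ρ_c h = (ρ_m − ρ_c) r gives r = h ρ_c/(ρ_m − ρ_c), so h (1 + ρ_c/(ρ_m − ρ_c)) = Δ, i.e. h = Δ (ρ_m − ρ_c)/ρ_m.
h = 14340 m × 0.7/3.38 = 2970 m.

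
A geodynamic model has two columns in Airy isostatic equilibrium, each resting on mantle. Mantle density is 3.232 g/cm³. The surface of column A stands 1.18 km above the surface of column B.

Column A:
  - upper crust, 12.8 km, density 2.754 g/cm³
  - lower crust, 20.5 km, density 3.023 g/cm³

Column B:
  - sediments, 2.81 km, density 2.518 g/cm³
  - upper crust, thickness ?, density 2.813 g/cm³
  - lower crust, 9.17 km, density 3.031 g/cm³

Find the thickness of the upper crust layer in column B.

Take the compensation level at the base of the deeper column (depth z_c below the surface of column A) and equate Σ ρ_i t_i down to z_c; mantle fills any gap and the z_c terms cancel.
Column A: 12.8×2.754 + 20.5×3.023 + (z_c − 33.3)×3.232
Column B: 1.18×0 + 2.81×2.518 + x×2.813 + 9.17×3.031 + (z_c − 1.18 − 11.98 − x)×3.232
The z_c×3.232 term appears on both sides and cancels. Collect the known terms of each column as K = Σ(ρt)_known − 3.232 × (depth of known layers): K_A = 97.2227 − 3.232×33.3 = −10.4029; K_B = 34.86985 − 3.232×(1.18 + 11.98) = −7.66327.
Balance: K_A = K_B − x×(3.232 − 2.813), so x = (K_B − K_A)/(3.232 − 2.813) = 2.73963/0.419 = 6.54 km.

6.54 km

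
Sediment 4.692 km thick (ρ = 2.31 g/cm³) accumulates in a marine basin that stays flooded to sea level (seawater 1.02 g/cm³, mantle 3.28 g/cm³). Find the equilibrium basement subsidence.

Submarine loading: the sediment displaces seawater, and the subsidence is in turn flooded, so s (ρ_m − ρ_w) = t (ρ_sed − ρ_w).
s = 4.692 km × (2.31 − 1.02) / (3.28 − 1.02) = 2.68 km.

2.68 km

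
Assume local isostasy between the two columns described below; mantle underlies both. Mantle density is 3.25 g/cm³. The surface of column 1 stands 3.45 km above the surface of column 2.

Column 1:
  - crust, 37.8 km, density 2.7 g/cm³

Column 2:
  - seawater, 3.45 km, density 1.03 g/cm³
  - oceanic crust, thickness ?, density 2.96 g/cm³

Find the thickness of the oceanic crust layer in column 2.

Take the compensation level at the base of the deeper column (depth z_c below the surface of column 1) and equate Σ ρ_i t_i down to z_c; mantle fills any gap and the z_c terms cancel.
Column 1: 37.8×2.7 + (z_c − 37.8)×3.25
Column 2: 3.45×0 + 3.45×1.03 + x×2.96 + (z_c − 3.45 − 3.45 − x)×3.25
The z_c×3.25 term appears on both sides and cancels. Collect the known terms of each column as K = Σ(ρt)_known − 3.25 × (depth of known layers): K_1 = 102.06 − 3.25×37.8 = −20.79; K_2 = 3.5535 − 3.25×(3.45 + 3.45) = −18.8715.
Balance: K_1 = K_2 − x×(3.25 − 2.96), so x = (K_2 − K_1)/(3.25 − 2.96) = 1.9185/0.29 = 6.62 km.

6.62 km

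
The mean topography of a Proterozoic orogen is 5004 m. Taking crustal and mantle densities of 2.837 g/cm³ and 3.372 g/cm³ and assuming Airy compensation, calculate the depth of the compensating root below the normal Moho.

26500 m

In Airy isostatic equilibrium: the weight of the topography is balanced by the buoyancy of the root, ρ_c h = (ρ_m − ρ_c) r.
r = h · ρ_c / (ρ_m − ρ_c) = 5004 m × 2.837 / (3.372 − 2.837) = 26500 m.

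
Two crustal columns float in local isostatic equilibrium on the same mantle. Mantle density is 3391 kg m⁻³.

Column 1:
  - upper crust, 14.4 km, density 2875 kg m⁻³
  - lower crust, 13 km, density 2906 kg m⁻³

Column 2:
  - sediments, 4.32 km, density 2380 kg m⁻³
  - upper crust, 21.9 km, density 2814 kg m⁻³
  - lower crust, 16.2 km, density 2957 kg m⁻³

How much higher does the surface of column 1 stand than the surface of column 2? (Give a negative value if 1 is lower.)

For any compensation level in the mantle, the mantle terms cancel and isostasy reduces to e = (Σt_1 − Σt_2) − (Σ(ρt)_1 − Σ(ρt)_2) / ρ_m.
Σt_1 = 27.4 km; Σt_2 = 42.42 km; Σ(ρt)_1 = 79178; Σ(ρt)_2 = 119811.6 (in km·kg m⁻³).
e = (27.4 − 42.42) − (79178 − 119811.6) / 3391 = −3.04 km.

−3.04 km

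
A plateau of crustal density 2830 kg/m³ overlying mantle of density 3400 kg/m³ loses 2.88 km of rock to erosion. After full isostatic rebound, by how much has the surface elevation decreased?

Rebound u = e ρ_c/ρ_m = 2.88 km × 2830/3400 = 2.397 km.
Net surface drop = e − u = 2.88 km − 2.397 km = e (ρ_m − ρ_c)/ρ_m = 0.483 km.

0.483 km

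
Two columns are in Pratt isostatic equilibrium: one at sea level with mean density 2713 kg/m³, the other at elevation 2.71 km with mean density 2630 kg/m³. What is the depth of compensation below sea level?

85.9 km

ρ_ref D = ρ (D + h) → D (ρ_ref − ρ) = ρ h.
D = ρ h/(ρ_ref − ρ) = 2630 × 2.71 km/(2713 − 2630) = 85.9 km.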